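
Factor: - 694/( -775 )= 2^1 * 5^( - 2) * 31^(-1) * 347^1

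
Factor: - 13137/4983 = -29/11= - 11^( - 1)*29^1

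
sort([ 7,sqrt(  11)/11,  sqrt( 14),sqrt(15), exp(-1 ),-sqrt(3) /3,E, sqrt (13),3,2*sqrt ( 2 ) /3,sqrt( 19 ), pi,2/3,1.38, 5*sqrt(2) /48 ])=[ - sqrt ( 3)/3,5*sqrt (2 )/48, sqrt( 11 ) /11,exp(-1 ),2/3,2*sqrt( 2 )/3,1.38, E, 3, pi,sqrt( 13 ),sqrt ( 14),sqrt(15 ),  sqrt( 19),7]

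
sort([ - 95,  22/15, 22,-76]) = [ - 95, - 76,22/15,  22] 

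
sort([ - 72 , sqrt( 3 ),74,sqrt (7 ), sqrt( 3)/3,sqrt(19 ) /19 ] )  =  [ - 72 , sqrt( 19 ) /19,sqrt(3)/3,sqrt( 3 ), sqrt( 7 ),74]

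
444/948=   37/79=0.47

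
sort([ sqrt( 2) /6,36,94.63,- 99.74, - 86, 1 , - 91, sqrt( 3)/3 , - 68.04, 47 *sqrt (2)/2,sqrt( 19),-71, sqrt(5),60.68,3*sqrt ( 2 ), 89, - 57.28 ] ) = [ - 99.74, - 91,  -  86, - 71,- 68.04, - 57.28,sqrt(2) /6, sqrt(3 )/3, 1, sqrt(5), 3 *sqrt( 2), sqrt(19) , 47*sqrt(2) /2,36,60.68,89, 94.63 ] 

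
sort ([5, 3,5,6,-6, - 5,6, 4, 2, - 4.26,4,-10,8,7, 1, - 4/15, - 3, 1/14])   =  [ - 10, - 6 ,-5 , - 4.26, - 3, - 4/15,1/14,1,2, 3, 4, 4 , 5, 5 , 6,6,7,8] 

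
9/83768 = 9/83768 = 0.00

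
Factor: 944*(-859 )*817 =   -  662502032 = - 2^4*19^1*43^1*59^1*859^1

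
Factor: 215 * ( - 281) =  - 60415 = - 5^1*43^1*281^1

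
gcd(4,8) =4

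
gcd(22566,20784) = 6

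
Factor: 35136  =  2^6*3^2*61^1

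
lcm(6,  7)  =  42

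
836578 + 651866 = 1488444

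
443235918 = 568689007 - 125453089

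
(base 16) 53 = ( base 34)2F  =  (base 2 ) 1010011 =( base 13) 65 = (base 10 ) 83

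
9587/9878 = 9587/9878 = 0.97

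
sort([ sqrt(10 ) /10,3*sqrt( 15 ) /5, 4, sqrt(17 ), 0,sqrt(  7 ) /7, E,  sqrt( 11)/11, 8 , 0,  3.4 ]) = [ 0,0, sqrt(11)/11, sqrt( 10 )/10, sqrt( 7 ) /7, 3*sqrt(15 )/5 , E,3.4, 4, sqrt (17), 8]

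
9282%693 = 273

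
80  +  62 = 142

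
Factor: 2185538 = 2^1*211^1*5179^1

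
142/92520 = 71/46260=0.00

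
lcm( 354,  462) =27258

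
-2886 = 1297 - 4183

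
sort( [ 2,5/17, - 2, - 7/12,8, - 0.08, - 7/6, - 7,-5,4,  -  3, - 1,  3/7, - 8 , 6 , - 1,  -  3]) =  [  -  8,-7, - 5, - 3, - 3 , - 2, - 7/6, - 1, - 1, - 7/12, - 0.08, 5/17, 3/7, 2, 4,6,8] 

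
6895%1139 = 61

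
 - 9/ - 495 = 1/55 = 0.02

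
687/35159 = 687/35159 = 0.02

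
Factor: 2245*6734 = 2^1*5^1*7^1*13^1*37^1  *  449^1=15117830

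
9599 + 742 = 10341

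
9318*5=46590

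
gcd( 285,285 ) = 285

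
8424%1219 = 1110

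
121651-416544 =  - 294893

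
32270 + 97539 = 129809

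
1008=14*72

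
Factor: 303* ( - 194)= - 2^1*3^1*97^1 * 101^1 = - 58782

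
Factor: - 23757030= -2^1*3^3*5^1*11^1*19^1*421^1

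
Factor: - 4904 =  - 2^3*613^1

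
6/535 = 6/535 = 0.01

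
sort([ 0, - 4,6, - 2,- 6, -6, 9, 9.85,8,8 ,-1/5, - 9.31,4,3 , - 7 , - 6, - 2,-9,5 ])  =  [ - 9.31,-9, - 7, - 6,-6,-6,-4, - 2, - 2,- 1/5,0,3, 4,5,6, 8,8, 9 , 9.85]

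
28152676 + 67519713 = 95672389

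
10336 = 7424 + 2912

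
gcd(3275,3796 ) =1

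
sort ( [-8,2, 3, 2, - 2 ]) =[ - 8, - 2  ,  2,2 , 3] 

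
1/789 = 1/789 = 0.00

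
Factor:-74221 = -7^1*23^1*461^1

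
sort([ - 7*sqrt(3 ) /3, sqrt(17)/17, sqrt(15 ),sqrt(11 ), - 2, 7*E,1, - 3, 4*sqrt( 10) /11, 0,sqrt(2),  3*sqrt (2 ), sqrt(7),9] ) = [ - 7*sqrt(3)/3, - 3 , - 2,0, sqrt( 17)/17,1, 4*sqrt( 10 ) /11, sqrt(2),sqrt( 7 ), sqrt(11 ), sqrt( 15 ),3*sqrt(2), 9, 7*E] 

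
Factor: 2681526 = 2^1 * 3^1 * 446921^1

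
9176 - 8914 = 262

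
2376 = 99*24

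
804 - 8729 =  - 7925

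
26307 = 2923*9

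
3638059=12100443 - 8462384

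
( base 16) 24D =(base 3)210211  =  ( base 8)1115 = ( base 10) 589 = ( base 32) id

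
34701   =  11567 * 3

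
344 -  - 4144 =4488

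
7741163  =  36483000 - 28741837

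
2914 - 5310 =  - 2396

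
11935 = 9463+2472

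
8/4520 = 1/565 = 0.00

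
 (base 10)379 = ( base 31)C7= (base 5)3004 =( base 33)BG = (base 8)573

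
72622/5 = 72622/5 = 14524.40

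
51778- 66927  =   - 15149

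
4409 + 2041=6450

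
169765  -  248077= -78312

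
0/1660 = 0 = 0.00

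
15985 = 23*695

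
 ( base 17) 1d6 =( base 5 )4031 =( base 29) HN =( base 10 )516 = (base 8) 1004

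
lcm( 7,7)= 7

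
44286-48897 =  - 4611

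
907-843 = 64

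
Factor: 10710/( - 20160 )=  - 2^ ( - 5)*17^1= - 17/32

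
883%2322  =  883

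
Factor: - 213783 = -3^1*71261^1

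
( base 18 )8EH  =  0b101100101101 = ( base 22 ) 5K1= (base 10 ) 2861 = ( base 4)230231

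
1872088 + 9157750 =11029838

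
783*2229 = 1745307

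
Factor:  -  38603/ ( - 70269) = 3^(-1)*59^( - 1) * 397^ ( - 1 )*38603^1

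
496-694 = -198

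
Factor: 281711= 41^1*6871^1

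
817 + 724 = 1541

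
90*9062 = 815580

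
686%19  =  2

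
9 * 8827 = 79443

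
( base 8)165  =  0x75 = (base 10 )117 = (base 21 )5c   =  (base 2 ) 1110101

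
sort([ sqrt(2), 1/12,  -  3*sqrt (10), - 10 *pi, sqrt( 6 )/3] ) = [ - 10*pi, - 3*sqrt ( 10), 1/12, sqrt(6 )/3, sqrt(2) ]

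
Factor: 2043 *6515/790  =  2^ ( - 1)*3^2*79^ ( - 1)*227^1*1303^1=2662029/158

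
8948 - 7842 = 1106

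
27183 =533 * 51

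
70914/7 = 10130 + 4/7= 10130.57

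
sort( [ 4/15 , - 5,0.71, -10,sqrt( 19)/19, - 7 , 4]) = [ - 10, - 7, -5,sqrt(19 ) /19  ,  4/15,0.71, 4]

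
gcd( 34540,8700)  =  20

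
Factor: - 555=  - 3^1*5^1*37^1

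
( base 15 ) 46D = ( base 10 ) 1003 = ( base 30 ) 13d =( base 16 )3eb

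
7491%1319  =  896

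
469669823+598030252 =1067700075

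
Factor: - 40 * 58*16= - 2^8*5^1*29^1 = - 37120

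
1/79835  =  1/79835  =  0.00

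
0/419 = 0 = 0.00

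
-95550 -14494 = -110044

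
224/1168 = 14/73 = 0.19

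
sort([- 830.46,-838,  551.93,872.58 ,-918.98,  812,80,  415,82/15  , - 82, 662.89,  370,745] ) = [-918.98, - 838, - 830.46,  -  82, 82/15, 80,  370,415,551.93,662.89, 745,812 , 872.58 ]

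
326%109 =108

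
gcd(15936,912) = 48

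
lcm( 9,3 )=9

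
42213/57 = 14071/19=740.58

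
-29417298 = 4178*( - 7041)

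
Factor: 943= 23^1*41^1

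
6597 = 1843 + 4754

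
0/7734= 0=0.00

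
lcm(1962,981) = 1962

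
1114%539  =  36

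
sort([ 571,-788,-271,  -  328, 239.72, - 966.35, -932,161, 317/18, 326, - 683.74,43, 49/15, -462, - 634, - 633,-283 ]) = [ - 966.35, - 932, - 788,- 683.74,  -  634, - 633, - 462, -328 ,-283, - 271, 49/15,  317/18,43,161, 239.72, 326,571 ] 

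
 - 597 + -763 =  - 1360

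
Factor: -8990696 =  - 2^3*11^1*  13^1*29^1 * 271^1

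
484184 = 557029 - 72845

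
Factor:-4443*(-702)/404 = 1559493/202= 2^(  -  1)*3^4*13^1*101^(  -  1)*1481^1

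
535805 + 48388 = 584193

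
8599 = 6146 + 2453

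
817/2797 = 817/2797 = 0.29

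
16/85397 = 16/85397=0.00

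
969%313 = 30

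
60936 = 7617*8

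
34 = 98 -64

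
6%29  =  6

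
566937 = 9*62993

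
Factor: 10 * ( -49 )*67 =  - 32830  =  - 2^1*5^1*7^2*67^1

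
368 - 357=11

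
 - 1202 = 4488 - 5690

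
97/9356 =97/9356 = 0.01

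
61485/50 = 12297/10 = 1229.70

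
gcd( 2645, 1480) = 5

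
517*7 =3619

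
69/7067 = 69/7067 =0.01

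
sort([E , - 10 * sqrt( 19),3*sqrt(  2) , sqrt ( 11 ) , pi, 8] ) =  [-10 * sqrt ( 19),E, pi,sqrt(11 ), 3*sqrt (2 ),8 ] 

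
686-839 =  - 153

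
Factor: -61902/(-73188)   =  2^ ( - 1)*107^( -1 )*181^1 =181/214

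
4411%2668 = 1743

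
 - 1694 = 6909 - 8603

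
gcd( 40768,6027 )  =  49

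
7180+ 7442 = 14622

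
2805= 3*935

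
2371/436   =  5 + 191/436  =  5.44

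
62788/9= 6976+4/9 = 6976.44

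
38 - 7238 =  - 7200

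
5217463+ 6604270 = 11821733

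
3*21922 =65766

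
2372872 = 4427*536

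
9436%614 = 226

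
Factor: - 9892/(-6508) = 2473/1627 = 1627^( - 1 )*2473^1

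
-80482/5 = - 16097+3/5  =  - 16096.40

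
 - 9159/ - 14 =654  +  3/14 = 654.21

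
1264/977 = 1264/977 = 1.29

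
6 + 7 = 13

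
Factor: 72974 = 2^1*11^1*31^1*107^1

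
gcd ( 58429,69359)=1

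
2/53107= 2/53107 = 0.00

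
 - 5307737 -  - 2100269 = -3207468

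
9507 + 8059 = 17566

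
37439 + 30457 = 67896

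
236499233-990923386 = -754424153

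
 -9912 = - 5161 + - 4751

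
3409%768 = 337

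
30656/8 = 3832 = 3832.00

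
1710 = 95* 18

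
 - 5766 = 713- 6479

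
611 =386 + 225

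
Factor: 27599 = 11^1 * 13^1*193^1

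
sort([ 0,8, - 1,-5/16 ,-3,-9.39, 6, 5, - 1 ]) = [ - 9.39,-3, - 1, - 1, - 5/16, 0, 5, 6, 8] 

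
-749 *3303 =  - 2473947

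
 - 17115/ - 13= 17115/13 = 1316.54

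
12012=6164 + 5848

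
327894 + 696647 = 1024541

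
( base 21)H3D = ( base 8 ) 16625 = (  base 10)7573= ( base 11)5765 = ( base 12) 4471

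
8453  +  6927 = 15380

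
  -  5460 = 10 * (  -  546)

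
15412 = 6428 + 8984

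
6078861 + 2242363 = 8321224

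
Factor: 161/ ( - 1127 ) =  - 1/7 = - 7^( - 1 )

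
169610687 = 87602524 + 82008163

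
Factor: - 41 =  - 41^1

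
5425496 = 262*20708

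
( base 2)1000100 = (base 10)68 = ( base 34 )20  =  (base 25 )2I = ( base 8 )104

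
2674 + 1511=4185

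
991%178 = 101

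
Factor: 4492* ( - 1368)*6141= -37736788896 = - 2^5 * 3^3*19^1*23^1* 89^1*1123^1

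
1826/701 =2 + 424/701 = 2.60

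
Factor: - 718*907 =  - 651226=- 2^1*359^1*907^1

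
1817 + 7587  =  9404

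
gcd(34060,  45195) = 655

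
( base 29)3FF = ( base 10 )2973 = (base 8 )5635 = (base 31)32s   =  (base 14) 1125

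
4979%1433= 680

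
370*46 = 17020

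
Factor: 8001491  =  8001491^1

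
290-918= - 628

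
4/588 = 1/147 = 0.01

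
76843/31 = 76843/31= 2478.81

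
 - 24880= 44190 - 69070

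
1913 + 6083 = 7996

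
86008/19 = 4526 + 14/19=4526.74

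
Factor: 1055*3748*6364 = 25164146960 = 2^4*5^1 * 37^1*43^1*211^1*937^1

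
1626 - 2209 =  - 583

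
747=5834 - 5087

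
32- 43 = -11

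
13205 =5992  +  7213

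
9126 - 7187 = 1939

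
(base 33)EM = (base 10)484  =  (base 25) J9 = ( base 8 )744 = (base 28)H8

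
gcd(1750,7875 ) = 875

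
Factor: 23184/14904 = 2^1 *3^(-2 ) * 7^1 = 14/9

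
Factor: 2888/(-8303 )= -8/23 = -2^3 * 23^(-1)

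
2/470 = 1/235  =  0.00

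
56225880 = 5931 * 9480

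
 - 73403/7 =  -10487 + 6/7 = -10486.14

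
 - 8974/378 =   -  24 + 7/27 = - 23.74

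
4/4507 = 4/4507 = 0.00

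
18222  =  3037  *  6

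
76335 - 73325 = 3010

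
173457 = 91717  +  81740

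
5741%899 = 347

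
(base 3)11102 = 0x77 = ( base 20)5j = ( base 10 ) 119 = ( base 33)3k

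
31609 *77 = 2433893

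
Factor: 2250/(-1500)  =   - 3/2=- 2^(-1)*3^1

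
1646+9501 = 11147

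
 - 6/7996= -1 + 3995/3998 = - 0.00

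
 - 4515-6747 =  - 11262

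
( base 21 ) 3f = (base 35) 28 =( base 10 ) 78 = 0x4E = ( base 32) 2e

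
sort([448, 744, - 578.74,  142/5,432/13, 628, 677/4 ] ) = [- 578.74,  142/5,  432/13,677/4  ,  448, 628, 744 ] 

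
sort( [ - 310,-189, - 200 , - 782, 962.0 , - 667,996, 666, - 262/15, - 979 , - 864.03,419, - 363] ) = [ - 979, - 864.03, - 782, - 667, - 363, - 310, - 200, - 189, - 262/15, 419,  666,962.0,996 ] 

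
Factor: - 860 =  - 2^2*5^1*43^1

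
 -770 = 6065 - 6835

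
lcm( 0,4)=0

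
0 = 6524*0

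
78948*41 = 3236868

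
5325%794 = 561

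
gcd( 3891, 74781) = 3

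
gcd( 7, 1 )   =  1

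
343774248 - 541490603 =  -197716355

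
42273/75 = 563 +16/25 = 563.64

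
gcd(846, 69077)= 1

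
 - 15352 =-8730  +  -6622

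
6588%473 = 439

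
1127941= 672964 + 454977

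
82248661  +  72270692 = 154519353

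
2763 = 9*307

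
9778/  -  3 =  - 9778/3 = - 3259.33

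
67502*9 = 607518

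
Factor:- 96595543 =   -  11^1* 8781413^1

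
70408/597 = 117 + 559/597 = 117.94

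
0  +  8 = 8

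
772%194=190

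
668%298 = 72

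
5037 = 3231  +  1806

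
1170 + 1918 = 3088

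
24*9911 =237864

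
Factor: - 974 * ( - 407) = 396418 = 2^1 *11^1*37^1*487^1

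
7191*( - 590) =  -4242690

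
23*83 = 1909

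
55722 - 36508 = 19214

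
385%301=84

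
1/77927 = 1/77927= 0.00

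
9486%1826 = 356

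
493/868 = 493/868 = 0.57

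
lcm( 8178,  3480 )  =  163560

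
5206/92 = 2603/46 = 56.59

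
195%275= 195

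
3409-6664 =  - 3255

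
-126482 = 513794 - 640276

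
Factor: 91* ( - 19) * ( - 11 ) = 19019 = 7^1 * 11^1*13^1*19^1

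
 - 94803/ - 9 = 31601/3 =10533.67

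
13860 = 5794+8066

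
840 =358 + 482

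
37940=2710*14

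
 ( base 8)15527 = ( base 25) b4o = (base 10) 6999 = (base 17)173c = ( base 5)210444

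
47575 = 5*9515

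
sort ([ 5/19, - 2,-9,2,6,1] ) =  [ - 9, - 2,5/19, 1,2, 6 ]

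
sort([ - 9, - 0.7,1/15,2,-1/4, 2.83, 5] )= [ - 9 ,-0.7,-1/4, 1/15,2, 2.83,5]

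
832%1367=832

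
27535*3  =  82605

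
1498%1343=155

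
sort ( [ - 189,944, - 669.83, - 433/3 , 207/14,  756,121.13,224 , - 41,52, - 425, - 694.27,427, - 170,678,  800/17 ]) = [-694.27, - 669.83, - 425, - 189, - 170,-433/3,  -  41,207/14, 800/17,52,121.13, 224, 427, 678,756, 944]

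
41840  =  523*80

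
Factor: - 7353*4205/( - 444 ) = 2^ ( - 2) *3^1*5^1*19^1 * 29^2*37^( -1)*43^1 = 10306455/148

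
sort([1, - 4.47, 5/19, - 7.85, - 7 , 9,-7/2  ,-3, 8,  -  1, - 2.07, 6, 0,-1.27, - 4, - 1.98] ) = [ - 7.85, - 7, - 4.47,- 4, - 7/2,  -  3, -2.07, - 1.98,-1.27, - 1, 0  ,  5/19, 1, 6,8 , 9 ] 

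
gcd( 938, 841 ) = 1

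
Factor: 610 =2^1*5^1*61^1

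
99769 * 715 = 71334835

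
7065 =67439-60374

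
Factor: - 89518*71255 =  -6378605090 =-2^1*5^1 *11^1*13^1*313^1*14251^1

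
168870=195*866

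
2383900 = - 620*( - 3845 ) 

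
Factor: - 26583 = -3^1*8861^1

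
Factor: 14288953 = 7^1*283^1*7213^1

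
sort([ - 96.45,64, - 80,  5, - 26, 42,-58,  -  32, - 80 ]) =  [ - 96.45, - 80, - 80, - 58,-32, - 26 , 5, 42, 64]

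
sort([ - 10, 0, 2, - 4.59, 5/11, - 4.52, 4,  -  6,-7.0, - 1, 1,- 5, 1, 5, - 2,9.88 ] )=[ - 10, -7.0, - 6, - 5, - 4.59, - 4.52, - 2, - 1, 0, 5/11,1, 1,2, 4, 5, 9.88]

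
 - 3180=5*(-636 )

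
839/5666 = 839/5666= 0.15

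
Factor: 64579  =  64579^1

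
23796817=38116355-14319538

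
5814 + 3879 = 9693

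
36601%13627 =9347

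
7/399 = 1/57  =  0.02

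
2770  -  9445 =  - 6675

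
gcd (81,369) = 9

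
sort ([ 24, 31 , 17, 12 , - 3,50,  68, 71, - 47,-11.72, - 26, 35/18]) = [ - 47,-26, - 11.72, - 3,35/18, 12 , 17,24,31,50,  68 , 71]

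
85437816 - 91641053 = - 6203237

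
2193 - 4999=  -  2806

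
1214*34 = 41276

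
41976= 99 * 424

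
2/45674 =1/22837 = 0.00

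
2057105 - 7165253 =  - 5108148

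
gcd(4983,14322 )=33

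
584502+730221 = 1314723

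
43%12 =7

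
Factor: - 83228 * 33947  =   - 2^2*83^1*409^1*20807^1=- 2825340916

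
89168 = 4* 22292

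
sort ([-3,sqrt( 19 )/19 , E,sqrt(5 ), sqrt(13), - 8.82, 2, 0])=[ - 8.82, - 3 , 0,sqrt( 19) /19, 2, sqrt( 5 ),E,sqrt(13)]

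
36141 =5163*7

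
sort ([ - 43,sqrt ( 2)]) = [ - 43, sqrt( 2)]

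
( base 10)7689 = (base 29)944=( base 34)6m5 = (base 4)1320021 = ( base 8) 17011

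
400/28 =100/7 = 14.29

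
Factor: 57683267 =577^1*99971^1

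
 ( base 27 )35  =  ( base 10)86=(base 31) 2o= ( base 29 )2s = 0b1010110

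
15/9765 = 1/651= 0.00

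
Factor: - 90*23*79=- 163530 = - 2^1*3^2*5^1*23^1*79^1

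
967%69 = 1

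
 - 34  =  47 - 81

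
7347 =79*93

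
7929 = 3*2643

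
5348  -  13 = 5335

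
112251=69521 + 42730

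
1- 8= - 7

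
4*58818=235272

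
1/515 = 1/515=0.00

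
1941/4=1941/4 = 485.25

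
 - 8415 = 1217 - 9632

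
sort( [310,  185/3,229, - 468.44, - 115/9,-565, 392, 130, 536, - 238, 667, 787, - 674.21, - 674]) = [ - 674.21,-674, - 565, - 468.44, - 238, - 115/9, 185/3,130, 229, 310,392, 536, 667,787 ]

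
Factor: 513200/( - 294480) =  - 3^( - 2) * 5^1*409^(-1)*1283^1 = -6415/3681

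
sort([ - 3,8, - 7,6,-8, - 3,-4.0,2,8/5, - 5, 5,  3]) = [-8,-7, - 5, - 4.0, - 3,-3,  8/5, 2, 3, 5,  6, 8]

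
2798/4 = 1399/2 = 699.50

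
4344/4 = 1086 = 1086.00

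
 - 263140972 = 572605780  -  835746752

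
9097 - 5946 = 3151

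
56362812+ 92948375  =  149311187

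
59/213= 59/213= 0.28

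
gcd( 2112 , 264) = 264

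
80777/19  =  4251 +8/19  =  4251.42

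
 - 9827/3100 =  - 4  +  83/100 = -3.17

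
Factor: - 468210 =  - 2^1 * 3^1*5^1*15607^1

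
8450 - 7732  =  718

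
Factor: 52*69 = 3588=2^2 * 3^1*13^1* 23^1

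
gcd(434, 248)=62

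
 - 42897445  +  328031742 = 285134297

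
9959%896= 103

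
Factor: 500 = 2^2*5^3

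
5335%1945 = 1445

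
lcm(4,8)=8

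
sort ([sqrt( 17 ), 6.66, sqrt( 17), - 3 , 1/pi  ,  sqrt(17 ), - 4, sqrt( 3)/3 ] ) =[ - 4, - 3 , 1/pi,sqrt( 3)/3,sqrt(17), sqrt(17 ), sqrt(17),  6.66] 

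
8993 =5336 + 3657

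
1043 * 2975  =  3102925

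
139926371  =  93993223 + 45933148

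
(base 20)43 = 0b1010011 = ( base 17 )4F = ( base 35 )2d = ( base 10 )83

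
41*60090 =2463690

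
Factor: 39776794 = 2^1*401^1*49597^1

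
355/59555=71/11911 = 0.01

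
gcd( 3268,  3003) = 1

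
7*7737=54159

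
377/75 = 377/75 = 5.03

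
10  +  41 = 51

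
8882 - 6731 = 2151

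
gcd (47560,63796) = 164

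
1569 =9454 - 7885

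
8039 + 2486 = 10525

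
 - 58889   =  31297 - 90186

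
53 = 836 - 783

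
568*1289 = 732152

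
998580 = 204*4895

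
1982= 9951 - 7969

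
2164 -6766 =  - 4602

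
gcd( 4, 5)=1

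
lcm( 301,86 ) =602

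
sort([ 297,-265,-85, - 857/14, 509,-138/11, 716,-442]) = [ - 442, - 265, - 85,-857/14,  -  138/11,297,  509, 716 ] 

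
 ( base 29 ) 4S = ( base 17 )88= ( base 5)1034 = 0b10010000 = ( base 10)144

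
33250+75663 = 108913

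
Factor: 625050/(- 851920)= - 135/184 = - 2^( - 3)*3^3*5^1*23^ (-1) 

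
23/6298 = 23/6298 = 0.00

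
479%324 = 155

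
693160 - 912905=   -  219745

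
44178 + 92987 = 137165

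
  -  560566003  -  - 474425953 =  - 86140050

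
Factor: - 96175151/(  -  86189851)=11^(  -  1 )*137^( - 1)*57193^(  -  1)*96175151^1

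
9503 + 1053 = 10556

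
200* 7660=1532000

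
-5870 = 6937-12807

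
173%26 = 17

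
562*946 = 531652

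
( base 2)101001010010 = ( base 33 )2E2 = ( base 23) 4mk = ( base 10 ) 2642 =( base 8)5122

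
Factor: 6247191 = 3^1*23^1*37^1*2447^1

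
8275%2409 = 1048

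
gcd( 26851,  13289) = 1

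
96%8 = 0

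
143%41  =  20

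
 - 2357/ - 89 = 2357/89 = 26.48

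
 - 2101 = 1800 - 3901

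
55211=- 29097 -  - 84308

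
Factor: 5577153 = 3^1*181^1*10271^1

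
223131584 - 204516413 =18615171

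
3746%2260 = 1486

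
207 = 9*23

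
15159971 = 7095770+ 8064201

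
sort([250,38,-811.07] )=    [  -  811.07,38,  250 ]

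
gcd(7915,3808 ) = 1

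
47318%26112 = 21206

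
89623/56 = 1600 + 23/56= 1600.41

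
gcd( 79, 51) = 1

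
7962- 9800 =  - 1838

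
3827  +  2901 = 6728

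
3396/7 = 485+1/7 = 485.14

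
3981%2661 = 1320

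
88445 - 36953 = 51492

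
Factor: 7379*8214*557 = 2^1*3^1*37^2*47^1*157^1*557^1=33760386042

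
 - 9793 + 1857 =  - 7936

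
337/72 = 4 + 49/72  =  4.68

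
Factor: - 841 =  - 29^2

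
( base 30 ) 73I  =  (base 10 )6408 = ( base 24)b30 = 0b1100100001000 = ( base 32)688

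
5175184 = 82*63112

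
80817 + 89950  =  170767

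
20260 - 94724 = -74464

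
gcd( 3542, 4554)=506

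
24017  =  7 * 3431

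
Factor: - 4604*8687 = -2^2*7^1  *  17^1*73^1*1151^1 = - 39994948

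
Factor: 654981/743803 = 3^1*109^1*2003^1*743803^( - 1) 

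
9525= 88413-78888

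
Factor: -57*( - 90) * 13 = 2^1*3^3*5^1*13^1*19^1 = 66690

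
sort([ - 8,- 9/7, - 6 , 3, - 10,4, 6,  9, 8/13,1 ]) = [ - 10, - 8, - 6, - 9/7, 8/13, 1, 3, 4,6, 9]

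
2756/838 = 1378/419 = 3.29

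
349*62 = 21638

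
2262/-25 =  - 2262/25 = - 90.48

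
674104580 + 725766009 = 1399870589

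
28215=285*99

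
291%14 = 11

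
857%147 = 122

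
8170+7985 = 16155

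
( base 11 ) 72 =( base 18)47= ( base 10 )79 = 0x4f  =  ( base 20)3J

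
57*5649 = 321993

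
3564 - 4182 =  - 618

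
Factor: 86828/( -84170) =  - 98/95 = - 2^1*  5^(- 1)*7^2*19^( - 1) 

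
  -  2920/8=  - 365  =  -365.00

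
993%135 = 48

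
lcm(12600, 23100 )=138600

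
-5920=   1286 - 7206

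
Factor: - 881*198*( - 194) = 33840972 =2^2*3^2*11^1*97^1*881^1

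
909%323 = 263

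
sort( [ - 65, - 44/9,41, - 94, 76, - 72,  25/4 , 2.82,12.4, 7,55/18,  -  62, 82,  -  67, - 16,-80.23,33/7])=[- 94,-80.23,-72, - 67, - 65 , - 62, - 16,- 44/9, 2.82,55/18, 33/7 , 25/4,  7,12.4,41,76,82 ] 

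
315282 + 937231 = 1252513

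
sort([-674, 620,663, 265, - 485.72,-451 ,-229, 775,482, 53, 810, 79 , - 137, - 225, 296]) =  [-674, - 485.72, - 451, - 229, - 225, - 137, 53, 79,  265,296, 482 , 620, 663,  775, 810 ]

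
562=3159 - 2597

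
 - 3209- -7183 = 3974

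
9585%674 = 149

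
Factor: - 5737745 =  - 5^1*13^1*41^1*2153^1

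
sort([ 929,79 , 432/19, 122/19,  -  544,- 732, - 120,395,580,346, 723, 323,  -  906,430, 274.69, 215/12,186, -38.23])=[  -  906,-732, - 544, - 120,-38.23, 122/19 , 215/12, 432/19, 79, 186, 274.69,323, 346,395 , 430, 580, 723, 929]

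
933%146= 57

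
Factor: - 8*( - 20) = 2^5*5^1=160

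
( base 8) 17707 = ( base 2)1111111000111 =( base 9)12138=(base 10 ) 8135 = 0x1fc7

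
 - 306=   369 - 675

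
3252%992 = 276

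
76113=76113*1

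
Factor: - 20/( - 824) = 2^(-1) * 5^1 * 103^( - 1 ) = 5/206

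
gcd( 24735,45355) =5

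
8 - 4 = 4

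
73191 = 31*2361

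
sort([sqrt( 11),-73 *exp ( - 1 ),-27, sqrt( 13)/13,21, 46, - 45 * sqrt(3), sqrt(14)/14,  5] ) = [  -  45*sqrt( 3),-27, - 73*exp(- 1),sqrt (14 )/14, sqrt( 13) /13 , sqrt ( 11),5, 21 , 46 ] 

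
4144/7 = 592 = 592.00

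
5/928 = 5/928 = 0.01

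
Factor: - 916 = -2^2 * 229^1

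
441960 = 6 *73660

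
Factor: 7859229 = 3^1*7^1*263^1*1423^1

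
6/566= 3/283  =  0.01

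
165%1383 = 165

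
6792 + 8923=15715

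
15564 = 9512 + 6052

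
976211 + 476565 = 1452776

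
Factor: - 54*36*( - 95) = 2^3*  3^5 * 5^1*19^1 = 184680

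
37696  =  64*589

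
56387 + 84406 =140793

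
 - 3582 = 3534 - 7116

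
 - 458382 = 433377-891759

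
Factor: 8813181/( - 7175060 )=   -  2^(  -  2) * 3^1 * 5^(  -  1)*13^2*17383^1*358753^( -1 ) 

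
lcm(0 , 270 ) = 0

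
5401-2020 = 3381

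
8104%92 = 8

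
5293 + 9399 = 14692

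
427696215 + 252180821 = 679877036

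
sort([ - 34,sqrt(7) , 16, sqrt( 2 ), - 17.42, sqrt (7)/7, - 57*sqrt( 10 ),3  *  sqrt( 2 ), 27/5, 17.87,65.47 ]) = [ - 57*sqrt( 10),- 34, - 17.42, sqrt( 7)/7, sqrt(2),sqrt( 7) , 3*sqrt(2), 27/5,16, 17.87,65.47 ]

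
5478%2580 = 318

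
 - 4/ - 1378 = 2/689= 0.00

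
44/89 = 44/89=0.49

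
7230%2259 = 453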